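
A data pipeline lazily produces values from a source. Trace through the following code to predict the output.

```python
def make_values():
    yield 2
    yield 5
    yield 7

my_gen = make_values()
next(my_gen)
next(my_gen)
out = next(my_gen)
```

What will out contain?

Step 1: make_values() creates a generator.
Step 2: next(my_gen) yields 2 (consumed and discarded).
Step 3: next(my_gen) yields 5 (consumed and discarded).
Step 4: next(my_gen) yields 7, assigned to out.
Therefore out = 7.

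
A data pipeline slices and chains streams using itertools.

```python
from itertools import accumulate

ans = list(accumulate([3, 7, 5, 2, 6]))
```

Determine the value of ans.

Step 1: accumulate computes running sums:
  + 3 = 3
  + 7 = 10
  + 5 = 15
  + 2 = 17
  + 6 = 23
Therefore ans = [3, 10, 15, 17, 23].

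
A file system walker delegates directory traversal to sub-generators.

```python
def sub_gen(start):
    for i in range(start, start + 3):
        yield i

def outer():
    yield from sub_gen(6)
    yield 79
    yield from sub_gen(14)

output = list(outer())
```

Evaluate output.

Step 1: outer() delegates to sub_gen(6):
  yield 6
  yield 7
  yield 8
Step 2: yield 79
Step 3: Delegates to sub_gen(14):
  yield 14
  yield 15
  yield 16
Therefore output = [6, 7, 8, 79, 14, 15, 16].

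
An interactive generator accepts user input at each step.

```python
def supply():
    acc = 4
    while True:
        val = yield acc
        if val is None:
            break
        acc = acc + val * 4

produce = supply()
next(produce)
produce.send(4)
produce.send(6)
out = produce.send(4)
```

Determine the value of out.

Step 1: next() -> yield acc=4.
Step 2: send(4) -> val=4, acc = 4 + 4*4 = 20, yield 20.
Step 3: send(6) -> val=6, acc = 20 + 6*4 = 44, yield 44.
Step 4: send(4) -> val=4, acc = 44 + 4*4 = 60, yield 60.
Therefore out = 60.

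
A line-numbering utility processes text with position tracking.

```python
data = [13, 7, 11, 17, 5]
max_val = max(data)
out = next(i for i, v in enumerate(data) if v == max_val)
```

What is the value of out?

Step 1: max([13, 7, 11, 17, 5]) = 17.
Step 2: Find first index where value == 17:
  Index 0: 13 != 17
  Index 1: 7 != 17
  Index 2: 11 != 17
  Index 3: 17 == 17, found!
Therefore out = 3.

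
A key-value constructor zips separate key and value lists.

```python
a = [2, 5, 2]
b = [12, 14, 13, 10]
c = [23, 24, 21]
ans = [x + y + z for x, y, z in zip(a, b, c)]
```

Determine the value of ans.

Step 1: zip three lists (truncates to shortest, len=3):
  2 + 12 + 23 = 37
  5 + 14 + 24 = 43
  2 + 13 + 21 = 36
Therefore ans = [37, 43, 36].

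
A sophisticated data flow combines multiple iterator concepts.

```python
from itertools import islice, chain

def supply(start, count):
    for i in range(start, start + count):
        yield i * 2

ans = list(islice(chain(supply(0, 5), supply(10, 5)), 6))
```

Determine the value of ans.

Step 1: supply(0, 5) yields [0, 2, 4, 6, 8].
Step 2: supply(10, 5) yields [20, 22, 24, 26, 28].
Step 3: chain concatenates: [0, 2, 4, 6, 8, 20, 22, 24, 26, 28].
Step 4: islice takes first 6: [0, 2, 4, 6, 8, 20].
Therefore ans = [0, 2, 4, 6, 8, 20].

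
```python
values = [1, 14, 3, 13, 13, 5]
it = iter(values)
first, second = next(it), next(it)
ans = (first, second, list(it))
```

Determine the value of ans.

Step 1: Create iterator over [1, 14, 3, 13, 13, 5].
Step 2: first = 1, second = 14.
Step 3: Remaining elements: [3, 13, 13, 5].
Therefore ans = (1, 14, [3, 13, 13, 5]).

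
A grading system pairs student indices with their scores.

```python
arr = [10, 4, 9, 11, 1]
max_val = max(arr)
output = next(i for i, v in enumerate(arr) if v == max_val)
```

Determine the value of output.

Step 1: max([10, 4, 9, 11, 1]) = 11.
Step 2: Find first index where value == 11:
  Index 0: 10 != 11
  Index 1: 4 != 11
  Index 2: 9 != 11
  Index 3: 11 == 11, found!
Therefore output = 3.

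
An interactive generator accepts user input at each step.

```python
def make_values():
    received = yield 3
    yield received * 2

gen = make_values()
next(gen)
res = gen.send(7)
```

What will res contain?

Step 1: next(gen) advances to first yield, producing 3.
Step 2: send(7) resumes, received = 7.
Step 3: yield received * 2 = 7 * 2 = 14.
Therefore res = 14.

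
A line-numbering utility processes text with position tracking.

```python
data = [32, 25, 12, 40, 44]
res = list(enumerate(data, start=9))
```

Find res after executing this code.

Step 1: enumerate with start=9:
  (9, 32)
  (10, 25)
  (11, 12)
  (12, 40)
  (13, 44)
Therefore res = [(9, 32), (10, 25), (11, 12), (12, 40), (13, 44)].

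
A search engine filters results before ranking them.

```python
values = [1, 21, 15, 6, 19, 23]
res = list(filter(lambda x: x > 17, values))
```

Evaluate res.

Step 1: Filter elements > 17:
  1: removed
  21: kept
  15: removed
  6: removed
  19: kept
  23: kept
Therefore res = [21, 19, 23].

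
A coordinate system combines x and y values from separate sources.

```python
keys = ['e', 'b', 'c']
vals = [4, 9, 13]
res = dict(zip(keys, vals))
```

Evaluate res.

Step 1: zip pairs keys with values:
  'e' -> 4
  'b' -> 9
  'c' -> 13
Therefore res = {'e': 4, 'b': 9, 'c': 13}.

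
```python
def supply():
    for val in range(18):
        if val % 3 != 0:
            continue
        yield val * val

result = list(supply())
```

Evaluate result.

Step 1: Only yield val**2 when val is divisible by 3:
  val=0: 0 % 3 == 0, yield 0**2 = 0
  val=3: 3 % 3 == 0, yield 3**2 = 9
  val=6: 6 % 3 == 0, yield 6**2 = 36
  val=9: 9 % 3 == 0, yield 9**2 = 81
  val=12: 12 % 3 == 0, yield 12**2 = 144
  val=15: 15 % 3 == 0, yield 15**2 = 225
Therefore result = [0, 9, 36, 81, 144, 225].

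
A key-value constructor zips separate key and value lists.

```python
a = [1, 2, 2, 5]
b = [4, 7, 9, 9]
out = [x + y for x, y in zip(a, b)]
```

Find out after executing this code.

Step 1: Add corresponding elements:
  1 + 4 = 5
  2 + 7 = 9
  2 + 9 = 11
  5 + 9 = 14
Therefore out = [5, 9, 11, 14].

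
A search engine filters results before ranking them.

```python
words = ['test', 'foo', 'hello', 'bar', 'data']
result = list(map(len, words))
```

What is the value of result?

Step 1: Map len() to each word:
  'test' -> 4
  'foo' -> 3
  'hello' -> 5
  'bar' -> 3
  'data' -> 4
Therefore result = [4, 3, 5, 3, 4].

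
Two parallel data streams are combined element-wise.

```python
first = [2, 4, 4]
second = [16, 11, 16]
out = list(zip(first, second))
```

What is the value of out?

Step 1: zip pairs elements at same index:
  Index 0: (2, 16)
  Index 1: (4, 11)
  Index 2: (4, 16)
Therefore out = [(2, 16), (4, 11), (4, 16)].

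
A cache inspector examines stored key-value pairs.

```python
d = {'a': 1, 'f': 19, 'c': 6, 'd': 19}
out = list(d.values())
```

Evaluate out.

Step 1: d.values() returns the dictionary values in insertion order.
Therefore out = [1, 19, 6, 19].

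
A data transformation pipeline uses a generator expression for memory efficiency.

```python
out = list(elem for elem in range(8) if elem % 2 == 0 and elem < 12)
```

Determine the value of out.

Step 1: Filter range(8) where elem % 2 == 0 and elem < 12:
  elem=0: both conditions met, included
  elem=1: excluded (1 % 2 != 0)
  elem=2: both conditions met, included
  elem=3: excluded (3 % 2 != 0)
  elem=4: both conditions met, included
  elem=5: excluded (5 % 2 != 0)
  elem=6: both conditions met, included
  elem=7: excluded (7 % 2 != 0)
Therefore out = [0, 2, 4, 6].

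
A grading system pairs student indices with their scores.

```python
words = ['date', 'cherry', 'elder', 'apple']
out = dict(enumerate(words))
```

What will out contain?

Step 1: enumerate pairs indices with words:
  0 -> 'date'
  1 -> 'cherry'
  2 -> 'elder'
  3 -> 'apple'
Therefore out = {0: 'date', 1: 'cherry', 2: 'elder', 3: 'apple'}.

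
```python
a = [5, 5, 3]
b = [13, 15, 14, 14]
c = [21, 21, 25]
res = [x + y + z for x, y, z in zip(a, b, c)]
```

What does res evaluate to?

Step 1: zip three lists (truncates to shortest, len=3):
  5 + 13 + 21 = 39
  5 + 15 + 21 = 41
  3 + 14 + 25 = 42
Therefore res = [39, 41, 42].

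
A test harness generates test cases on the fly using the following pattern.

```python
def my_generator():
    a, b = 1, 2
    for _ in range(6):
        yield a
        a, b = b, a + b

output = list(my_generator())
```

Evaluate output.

Step 1: Fibonacci-like sequence starting with a=1, b=2:
  Iteration 1: yield a=1, then a,b = 2,3
  Iteration 2: yield a=2, then a,b = 3,5
  Iteration 3: yield a=3, then a,b = 5,8
  Iteration 4: yield a=5, then a,b = 8,13
  Iteration 5: yield a=8, then a,b = 13,21
  Iteration 6: yield a=13, then a,b = 21,34
Therefore output = [1, 2, 3, 5, 8, 13].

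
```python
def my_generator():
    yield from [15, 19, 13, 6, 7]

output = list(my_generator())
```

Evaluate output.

Step 1: yield from delegates to the iterable, yielding each element.
Step 2: Collected values: [15, 19, 13, 6, 7].
Therefore output = [15, 19, 13, 6, 7].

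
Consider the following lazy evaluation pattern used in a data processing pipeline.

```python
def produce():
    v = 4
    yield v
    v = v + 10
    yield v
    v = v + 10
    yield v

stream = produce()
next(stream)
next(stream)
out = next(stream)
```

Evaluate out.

Step 1: Trace through generator execution:
  Yield 1: v starts at 4, yield 4
  Yield 2: v = 4 + 10 = 14, yield 14
  Yield 3: v = 14 + 10 = 24, yield 24
Step 2: First next() gets 4, second next() gets the second value, third next() yields 24.
Therefore out = 24.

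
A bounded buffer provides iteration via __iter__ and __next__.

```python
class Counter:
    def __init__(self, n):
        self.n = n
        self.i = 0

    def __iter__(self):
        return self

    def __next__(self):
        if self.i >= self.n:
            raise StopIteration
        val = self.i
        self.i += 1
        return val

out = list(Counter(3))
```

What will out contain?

Step 1: Counter(3) creates an iterator counting 0 to 2.
Step 2: list() consumes all values: [0, 1, 2].
Therefore out = [0, 1, 2].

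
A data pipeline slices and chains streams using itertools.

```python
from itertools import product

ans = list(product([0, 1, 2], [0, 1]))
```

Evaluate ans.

Step 1: product([0, 1, 2], [0, 1]) gives all pairs:
  (0, 0)
  (0, 1)
  (1, 0)
  (1, 1)
  (2, 0)
  (2, 1)
Therefore ans = [(0, 0), (0, 1), (1, 0), (1, 1), (2, 0), (2, 1)].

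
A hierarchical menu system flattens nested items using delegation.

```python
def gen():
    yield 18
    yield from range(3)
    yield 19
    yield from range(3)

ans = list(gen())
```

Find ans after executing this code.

Step 1: Trace yields in order:
  yield 18
  yield 0
  yield 1
  yield 2
  yield 19
  yield 0
  yield 1
  yield 2
Therefore ans = [18, 0, 1, 2, 19, 0, 1, 2].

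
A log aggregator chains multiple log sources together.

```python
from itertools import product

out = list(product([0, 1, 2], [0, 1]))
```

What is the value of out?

Step 1: product([0, 1, 2], [0, 1]) gives all pairs:
  (0, 0)
  (0, 1)
  (1, 0)
  (1, 1)
  (2, 0)
  (2, 1)
Therefore out = [(0, 0), (0, 1), (1, 0), (1, 1), (2, 0), (2, 1)].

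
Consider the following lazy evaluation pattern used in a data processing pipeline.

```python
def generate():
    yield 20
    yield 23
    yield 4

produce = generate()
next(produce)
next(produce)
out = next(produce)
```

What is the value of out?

Step 1: generate() creates a generator.
Step 2: next(produce) yields 20 (consumed and discarded).
Step 3: next(produce) yields 23 (consumed and discarded).
Step 4: next(produce) yields 4, assigned to out.
Therefore out = 4.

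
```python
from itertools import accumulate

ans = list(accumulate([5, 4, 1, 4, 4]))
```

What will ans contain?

Step 1: accumulate computes running sums:
  + 5 = 5
  + 4 = 9
  + 1 = 10
  + 4 = 14
  + 4 = 18
Therefore ans = [5, 9, 10, 14, 18].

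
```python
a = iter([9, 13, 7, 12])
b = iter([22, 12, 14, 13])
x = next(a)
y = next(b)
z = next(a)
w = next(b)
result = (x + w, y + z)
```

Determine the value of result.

Step 1: a iterates [9, 13, 7, 12], b iterates [22, 12, 14, 13].
Step 2: x = next(a) = 9, y = next(b) = 22.
Step 3: z = next(a) = 13, w = next(b) = 12.
Step 4: result = (9 + 12, 22 + 13) = (21, 35).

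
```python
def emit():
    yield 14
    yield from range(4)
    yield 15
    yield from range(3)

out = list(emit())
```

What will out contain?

Step 1: Trace yields in order:
  yield 14
  yield 0
  yield 1
  yield 2
  yield 3
  yield 15
  yield 0
  yield 1
  yield 2
Therefore out = [14, 0, 1, 2, 3, 15, 0, 1, 2].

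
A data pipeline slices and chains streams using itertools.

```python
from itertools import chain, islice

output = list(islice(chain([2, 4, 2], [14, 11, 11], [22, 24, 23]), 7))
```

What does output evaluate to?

Step 1: chain([2, 4, 2], [14, 11, 11], [22, 24, 23]) = [2, 4, 2, 14, 11, 11, 22, 24, 23].
Step 2: islice takes first 7 elements: [2, 4, 2, 14, 11, 11, 22].
Therefore output = [2, 4, 2, 14, 11, 11, 22].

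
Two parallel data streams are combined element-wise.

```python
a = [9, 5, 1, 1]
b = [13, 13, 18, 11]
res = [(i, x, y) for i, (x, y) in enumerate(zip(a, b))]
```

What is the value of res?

Step 1: enumerate(zip(a, b)) gives index with paired elements:
  i=0: (9, 13)
  i=1: (5, 13)
  i=2: (1, 18)
  i=3: (1, 11)
Therefore res = [(0, 9, 13), (1, 5, 13), (2, 1, 18), (3, 1, 11)].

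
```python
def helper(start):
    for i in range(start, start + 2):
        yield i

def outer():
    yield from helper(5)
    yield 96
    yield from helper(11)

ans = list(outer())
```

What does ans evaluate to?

Step 1: outer() delegates to helper(5):
  yield 5
  yield 6
Step 2: yield 96
Step 3: Delegates to helper(11):
  yield 11
  yield 12
Therefore ans = [5, 6, 96, 11, 12].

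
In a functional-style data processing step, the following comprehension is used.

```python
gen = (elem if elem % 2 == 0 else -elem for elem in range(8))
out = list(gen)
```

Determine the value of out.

Step 1: For each elem in range(8), yield elem if even, else -elem:
  elem=0: even, yield 0
  elem=1: odd, yield -1
  elem=2: even, yield 2
  elem=3: odd, yield -3
  elem=4: even, yield 4
  elem=5: odd, yield -5
  elem=6: even, yield 6
  elem=7: odd, yield -7
Therefore out = [0, -1, 2, -3, 4, -5, 6, -7].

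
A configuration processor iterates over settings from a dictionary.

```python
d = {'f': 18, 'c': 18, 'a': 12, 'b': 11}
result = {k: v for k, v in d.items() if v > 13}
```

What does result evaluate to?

Step 1: Filter items where value > 13:
  'f': 18 > 13: kept
  'c': 18 > 13: kept
  'a': 12 <= 13: removed
  'b': 11 <= 13: removed
Therefore result = {'f': 18, 'c': 18}.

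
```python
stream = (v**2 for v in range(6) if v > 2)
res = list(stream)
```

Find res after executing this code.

Step 1: For range(6), keep v > 2, then square:
  v=0: 0 <= 2, excluded
  v=1: 1 <= 2, excluded
  v=2: 2 <= 2, excluded
  v=3: 3 > 2, yield 3**2 = 9
  v=4: 4 > 2, yield 4**2 = 16
  v=5: 5 > 2, yield 5**2 = 25
Therefore res = [9, 16, 25].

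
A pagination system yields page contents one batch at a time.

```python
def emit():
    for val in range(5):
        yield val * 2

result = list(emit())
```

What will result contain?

Step 1: For each val in range(5), yield val * 2:
  val=0: yield 0 * 2 = 0
  val=1: yield 1 * 2 = 2
  val=2: yield 2 * 2 = 4
  val=3: yield 3 * 2 = 6
  val=4: yield 4 * 2 = 8
Therefore result = [0, 2, 4, 6, 8].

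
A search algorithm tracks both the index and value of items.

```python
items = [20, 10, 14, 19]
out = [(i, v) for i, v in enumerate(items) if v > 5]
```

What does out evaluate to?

Step 1: Filter enumerate([20, 10, 14, 19]) keeping v > 5:
  (0, 20): 20 > 5, included
  (1, 10): 10 > 5, included
  (2, 14): 14 > 5, included
  (3, 19): 19 > 5, included
Therefore out = [(0, 20), (1, 10), (2, 14), (3, 19)].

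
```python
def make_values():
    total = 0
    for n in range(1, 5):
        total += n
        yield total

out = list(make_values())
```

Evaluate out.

Step 1: Generator accumulates running sum:
  n=1: total = 1, yield 1
  n=2: total = 3, yield 3
  n=3: total = 6, yield 6
  n=4: total = 10, yield 10
Therefore out = [1, 3, 6, 10].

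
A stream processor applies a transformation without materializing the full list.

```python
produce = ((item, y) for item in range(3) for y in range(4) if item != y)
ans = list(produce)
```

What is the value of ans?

Step 1: Nested generator over range(3) x range(4) where item != y:
  (0, 0): excluded (item == y)
  (0, 1): included
  (0, 2): included
  (0, 3): included
  (1, 0): included
  (1, 1): excluded (item == y)
  (1, 2): included
  (1, 3): included
  (2, 0): included
  (2, 1): included
  (2, 2): excluded (item == y)
  (2, 3): included
Therefore ans = [(0, 1), (0, 2), (0, 3), (1, 0), (1, 2), (1, 3), (2, 0), (2, 1), (2, 3)].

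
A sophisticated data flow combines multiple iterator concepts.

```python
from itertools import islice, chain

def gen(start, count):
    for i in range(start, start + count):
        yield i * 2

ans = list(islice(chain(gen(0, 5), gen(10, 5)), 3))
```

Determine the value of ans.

Step 1: gen(0, 5) yields [0, 2, 4, 6, 8].
Step 2: gen(10, 5) yields [20, 22, 24, 26, 28].
Step 3: chain concatenates: [0, 2, 4, 6, 8, 20, 22, 24, 26, 28].
Step 4: islice takes first 3: [0, 2, 4].
Therefore ans = [0, 2, 4].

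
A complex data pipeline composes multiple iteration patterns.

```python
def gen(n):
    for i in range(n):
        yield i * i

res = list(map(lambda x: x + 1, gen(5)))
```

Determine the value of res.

Step 1: gen(5) yields squares: [0, 1, 4, 9, 16].
Step 2: map adds 1 to each: [1, 2, 5, 10, 17].
Therefore res = [1, 2, 5, 10, 17].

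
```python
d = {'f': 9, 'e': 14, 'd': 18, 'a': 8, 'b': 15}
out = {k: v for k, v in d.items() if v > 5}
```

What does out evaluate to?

Step 1: Filter items where value > 5:
  'f': 9 > 5: kept
  'e': 14 > 5: kept
  'd': 18 > 5: kept
  'a': 8 > 5: kept
  'b': 15 > 5: kept
Therefore out = {'f': 9, 'e': 14, 'd': 18, 'a': 8, 'b': 15}.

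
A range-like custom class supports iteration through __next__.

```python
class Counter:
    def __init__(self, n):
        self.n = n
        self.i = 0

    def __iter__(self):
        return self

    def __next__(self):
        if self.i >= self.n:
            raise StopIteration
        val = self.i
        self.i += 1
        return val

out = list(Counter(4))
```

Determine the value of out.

Step 1: Counter(4) creates an iterator counting 0 to 3.
Step 2: list() consumes all values: [0, 1, 2, 3].
Therefore out = [0, 1, 2, 3].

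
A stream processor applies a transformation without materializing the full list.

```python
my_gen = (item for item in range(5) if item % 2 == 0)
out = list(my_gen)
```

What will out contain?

Step 1: Filter range(5) keeping only even values:
  item=0: even, included
  item=1: odd, excluded
  item=2: even, included
  item=3: odd, excluded
  item=4: even, included
Therefore out = [0, 2, 4].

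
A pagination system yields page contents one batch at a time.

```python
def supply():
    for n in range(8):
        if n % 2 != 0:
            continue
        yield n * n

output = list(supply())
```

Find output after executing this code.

Step 1: Only yield n**2 when n is divisible by 2:
  n=0: 0 % 2 == 0, yield 0**2 = 0
  n=2: 2 % 2 == 0, yield 2**2 = 4
  n=4: 4 % 2 == 0, yield 4**2 = 16
  n=6: 6 % 2 == 0, yield 6**2 = 36
Therefore output = [0, 4, 16, 36].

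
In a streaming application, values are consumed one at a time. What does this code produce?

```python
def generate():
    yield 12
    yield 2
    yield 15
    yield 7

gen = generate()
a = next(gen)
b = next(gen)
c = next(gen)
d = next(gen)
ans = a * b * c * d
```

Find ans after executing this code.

Step 1: Create generator and consume all values:
  a = next(gen) = 12
  b = next(gen) = 2
  c = next(gen) = 15
  d = next(gen) = 7
Step 2: ans = 12 * 2 * 15 * 7 = 2520.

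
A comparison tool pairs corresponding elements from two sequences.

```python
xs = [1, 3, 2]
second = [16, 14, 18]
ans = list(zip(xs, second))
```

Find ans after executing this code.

Step 1: zip pairs elements at same index:
  Index 0: (1, 16)
  Index 1: (3, 14)
  Index 2: (2, 18)
Therefore ans = [(1, 16), (3, 14), (2, 18)].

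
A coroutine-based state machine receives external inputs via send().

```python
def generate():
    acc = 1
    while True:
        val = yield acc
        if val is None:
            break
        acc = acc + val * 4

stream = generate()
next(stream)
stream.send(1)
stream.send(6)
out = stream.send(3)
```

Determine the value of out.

Step 1: next() -> yield acc=1.
Step 2: send(1) -> val=1, acc = 1 + 1*4 = 5, yield 5.
Step 3: send(6) -> val=6, acc = 5 + 6*4 = 29, yield 29.
Step 4: send(3) -> val=3, acc = 29 + 3*4 = 41, yield 41.
Therefore out = 41.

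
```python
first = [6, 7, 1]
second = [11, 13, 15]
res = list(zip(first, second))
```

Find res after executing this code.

Step 1: zip pairs elements at same index:
  Index 0: (6, 11)
  Index 1: (7, 13)
  Index 2: (1, 15)
Therefore res = [(6, 11), (7, 13), (1, 15)].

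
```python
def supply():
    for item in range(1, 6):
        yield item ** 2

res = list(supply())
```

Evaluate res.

Step 1: For each item in range(1, 6), yield item**2:
  item=1: yield 1**2 = 1
  item=2: yield 2**2 = 4
  item=3: yield 3**2 = 9
  item=4: yield 4**2 = 16
  item=5: yield 5**2 = 25
Therefore res = [1, 4, 9, 16, 25].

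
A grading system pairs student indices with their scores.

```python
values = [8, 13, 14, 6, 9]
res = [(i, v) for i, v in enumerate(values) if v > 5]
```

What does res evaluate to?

Step 1: Filter enumerate([8, 13, 14, 6, 9]) keeping v > 5:
  (0, 8): 8 > 5, included
  (1, 13): 13 > 5, included
  (2, 14): 14 > 5, included
  (3, 6): 6 > 5, included
  (4, 9): 9 > 5, included
Therefore res = [(0, 8), (1, 13), (2, 14), (3, 6), (4, 9)].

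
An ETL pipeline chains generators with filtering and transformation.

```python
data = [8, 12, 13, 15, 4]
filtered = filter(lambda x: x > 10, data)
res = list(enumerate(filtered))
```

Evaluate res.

Step 1: Filter [8, 12, 13, 15, 4] for > 10: [12, 13, 15].
Step 2: enumerate re-indexes from 0: [(0, 12), (1, 13), (2, 15)].
Therefore res = [(0, 12), (1, 13), (2, 15)].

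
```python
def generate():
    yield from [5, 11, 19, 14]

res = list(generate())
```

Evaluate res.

Step 1: yield from delegates to the iterable, yielding each element.
Step 2: Collected values: [5, 11, 19, 14].
Therefore res = [5, 11, 19, 14].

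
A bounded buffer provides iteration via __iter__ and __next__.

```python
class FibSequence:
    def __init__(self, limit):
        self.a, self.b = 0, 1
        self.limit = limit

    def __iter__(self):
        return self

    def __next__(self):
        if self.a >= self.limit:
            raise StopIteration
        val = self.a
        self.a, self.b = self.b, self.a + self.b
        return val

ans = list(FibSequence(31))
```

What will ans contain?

Step 1: Fibonacci-like sequence (a=0, b=1) until >= 31:
  Yield 0, then a,b = 1,1
  Yield 1, then a,b = 1,2
  Yield 1, then a,b = 2,3
  Yield 2, then a,b = 3,5
  Yield 3, then a,b = 5,8
  Yield 5, then a,b = 8,13
  Yield 8, then a,b = 13,21
  Yield 13, then a,b = 21,34
  Yield 21, then a,b = 34,55
Step 2: 34 >= 31, stop.
Therefore ans = [0, 1, 1, 2, 3, 5, 8, 13, 21].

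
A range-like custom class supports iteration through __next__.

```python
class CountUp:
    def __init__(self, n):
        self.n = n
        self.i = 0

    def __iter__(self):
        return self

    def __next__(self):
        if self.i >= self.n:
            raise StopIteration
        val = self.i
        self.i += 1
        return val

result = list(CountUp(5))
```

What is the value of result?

Step 1: CountUp(5) creates an iterator counting 0 to 4.
Step 2: list() consumes all values: [0, 1, 2, 3, 4].
Therefore result = [0, 1, 2, 3, 4].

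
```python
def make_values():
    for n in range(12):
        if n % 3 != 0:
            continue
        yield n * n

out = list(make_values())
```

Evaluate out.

Step 1: Only yield n**2 when n is divisible by 3:
  n=0: 0 % 3 == 0, yield 0**2 = 0
  n=3: 3 % 3 == 0, yield 3**2 = 9
  n=6: 6 % 3 == 0, yield 6**2 = 36
  n=9: 9 % 3 == 0, yield 9**2 = 81
Therefore out = [0, 9, 36, 81].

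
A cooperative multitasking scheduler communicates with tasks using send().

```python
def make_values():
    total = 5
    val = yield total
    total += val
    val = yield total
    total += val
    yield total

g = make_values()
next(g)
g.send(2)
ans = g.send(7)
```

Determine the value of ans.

Step 1: next() -> yield total=5.
Step 2: send(2) -> val=2, total = 5+2 = 7, yield 7.
Step 3: send(7) -> val=7, total = 7+7 = 14, yield 14.
Therefore ans = 14.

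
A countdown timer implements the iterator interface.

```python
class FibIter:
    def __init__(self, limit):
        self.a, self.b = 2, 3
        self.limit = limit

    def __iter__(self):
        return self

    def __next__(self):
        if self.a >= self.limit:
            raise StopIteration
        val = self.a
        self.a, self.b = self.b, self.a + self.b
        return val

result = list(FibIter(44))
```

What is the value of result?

Step 1: Fibonacci-like sequence (a=2, b=3) until >= 44:
  Yield 2, then a,b = 3,5
  Yield 3, then a,b = 5,8
  Yield 5, then a,b = 8,13
  Yield 8, then a,b = 13,21
  Yield 13, then a,b = 21,34
  Yield 21, then a,b = 34,55
  Yield 34, then a,b = 55,89
Step 2: 55 >= 44, stop.
Therefore result = [2, 3, 5, 8, 13, 21, 34].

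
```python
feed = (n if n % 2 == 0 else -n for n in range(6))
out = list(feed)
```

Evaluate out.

Step 1: For each n in range(6), yield n if even, else -n:
  n=0: even, yield 0
  n=1: odd, yield -1
  n=2: even, yield 2
  n=3: odd, yield -3
  n=4: even, yield 4
  n=5: odd, yield -5
Therefore out = [0, -1, 2, -3, 4, -5].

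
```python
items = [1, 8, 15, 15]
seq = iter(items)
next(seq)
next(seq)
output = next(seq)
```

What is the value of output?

Step 1: Create iterator over [1, 8, 15, 15].
Step 2: next() consumes 1.
Step 3: next() consumes 8.
Step 4: next() returns 15.
Therefore output = 15.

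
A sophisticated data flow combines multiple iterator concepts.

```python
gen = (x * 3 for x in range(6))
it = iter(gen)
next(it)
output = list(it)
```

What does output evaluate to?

Step 1: Generator produces [0, 3, 6, 9, 12, 15].
Step 2: next(it) consumes first element (0).
Step 3: list(it) collects remaining: [3, 6, 9, 12, 15].
Therefore output = [3, 6, 9, 12, 15].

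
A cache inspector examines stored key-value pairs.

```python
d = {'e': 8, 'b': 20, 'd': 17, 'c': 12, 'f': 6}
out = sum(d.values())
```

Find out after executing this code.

Step 1: d.values() = [8, 20, 17, 12, 6].
Step 2: sum = 63.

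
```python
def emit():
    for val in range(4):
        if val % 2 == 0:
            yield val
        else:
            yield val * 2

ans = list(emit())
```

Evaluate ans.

Step 1: For each val in range(4), yield val if even, else val*2:
  val=0 (even): yield 0
  val=1 (odd): yield 1*2 = 2
  val=2 (even): yield 2
  val=3 (odd): yield 3*2 = 6
Therefore ans = [0, 2, 2, 6].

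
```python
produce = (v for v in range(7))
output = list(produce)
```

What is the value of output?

Step 1: Generator expression iterates range(7): [0, 1, 2, 3, 4, 5, 6].
Step 2: list() collects all values.
Therefore output = [0, 1, 2, 3, 4, 5, 6].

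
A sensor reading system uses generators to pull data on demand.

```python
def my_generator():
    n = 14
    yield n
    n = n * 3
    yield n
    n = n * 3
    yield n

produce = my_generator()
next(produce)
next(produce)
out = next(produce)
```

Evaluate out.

Step 1: Trace through generator execution:
  Yield 1: n starts at 14, yield 14
  Yield 2: n = 14 * 3 = 42, yield 42
  Yield 3: n = 42 * 3 = 126, yield 126
Step 2: First next() gets 14, second next() gets the second value, third next() yields 126.
Therefore out = 126.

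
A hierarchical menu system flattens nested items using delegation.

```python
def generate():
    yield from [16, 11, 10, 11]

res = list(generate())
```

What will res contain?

Step 1: yield from delegates to the iterable, yielding each element.
Step 2: Collected values: [16, 11, 10, 11].
Therefore res = [16, 11, 10, 11].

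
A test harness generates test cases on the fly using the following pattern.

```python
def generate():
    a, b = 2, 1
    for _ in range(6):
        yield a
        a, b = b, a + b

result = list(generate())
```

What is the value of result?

Step 1: Fibonacci-like sequence starting with a=2, b=1:
  Iteration 1: yield a=2, then a,b = 1,3
  Iteration 2: yield a=1, then a,b = 3,4
  Iteration 3: yield a=3, then a,b = 4,7
  Iteration 4: yield a=4, then a,b = 7,11
  Iteration 5: yield a=7, then a,b = 11,18
  Iteration 6: yield a=11, then a,b = 18,29
Therefore result = [2, 1, 3, 4, 7, 11].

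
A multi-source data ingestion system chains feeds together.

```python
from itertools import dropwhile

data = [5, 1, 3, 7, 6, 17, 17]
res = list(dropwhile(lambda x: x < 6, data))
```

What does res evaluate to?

Step 1: dropwhile drops elements while < 6:
  5 < 6: dropped
  1 < 6: dropped
  3 < 6: dropped
  7: kept (dropping stopped)
Step 2: Remaining elements kept regardless of condition.
Therefore res = [7, 6, 17, 17].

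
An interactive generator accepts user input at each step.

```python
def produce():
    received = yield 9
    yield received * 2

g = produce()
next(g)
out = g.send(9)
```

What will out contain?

Step 1: next(g) advances to first yield, producing 9.
Step 2: send(9) resumes, received = 9.
Step 3: yield received * 2 = 9 * 2 = 18.
Therefore out = 18.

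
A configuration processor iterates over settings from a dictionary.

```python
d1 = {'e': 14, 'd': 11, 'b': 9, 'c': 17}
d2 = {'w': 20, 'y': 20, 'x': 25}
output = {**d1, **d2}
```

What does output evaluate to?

Step 1: Merge d1 and d2 (d2 values override on key conflicts).
Step 2: d1 has keys ['e', 'd', 'b', 'c'], d2 has keys ['w', 'y', 'x'].
Therefore output = {'e': 14, 'd': 11, 'b': 9, 'c': 17, 'w': 20, 'y': 20, 'x': 25}.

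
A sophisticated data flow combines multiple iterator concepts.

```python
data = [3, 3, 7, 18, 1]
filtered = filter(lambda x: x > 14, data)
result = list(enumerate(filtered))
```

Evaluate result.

Step 1: Filter [3, 3, 7, 18, 1] for > 14: [18].
Step 2: enumerate re-indexes from 0: [(0, 18)].
Therefore result = [(0, 18)].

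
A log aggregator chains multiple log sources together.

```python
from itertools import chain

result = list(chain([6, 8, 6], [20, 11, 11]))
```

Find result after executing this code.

Step 1: chain() concatenates iterables: [6, 8, 6] + [20, 11, 11].
Therefore result = [6, 8, 6, 20, 11, 11].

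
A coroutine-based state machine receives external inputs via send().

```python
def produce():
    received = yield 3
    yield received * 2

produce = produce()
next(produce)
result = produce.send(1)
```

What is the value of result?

Step 1: next(produce) advances to first yield, producing 3.
Step 2: send(1) resumes, received = 1.
Step 3: yield received * 2 = 1 * 2 = 2.
Therefore result = 2.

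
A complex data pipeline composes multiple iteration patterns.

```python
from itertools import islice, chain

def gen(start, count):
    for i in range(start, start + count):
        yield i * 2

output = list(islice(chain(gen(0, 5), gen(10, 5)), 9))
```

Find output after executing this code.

Step 1: gen(0, 5) yields [0, 2, 4, 6, 8].
Step 2: gen(10, 5) yields [20, 22, 24, 26, 28].
Step 3: chain concatenates: [0, 2, 4, 6, 8, 20, 22, 24, 26, 28].
Step 4: islice takes first 9: [0, 2, 4, 6, 8, 20, 22, 24, 26].
Therefore output = [0, 2, 4, 6, 8, 20, 22, 24, 26].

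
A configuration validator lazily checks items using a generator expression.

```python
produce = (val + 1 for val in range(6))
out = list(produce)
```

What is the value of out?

Step 1: For each val in range(6), compute val+1:
  val=0: 0+1 = 1
  val=1: 1+1 = 2
  val=2: 2+1 = 3
  val=3: 3+1 = 4
  val=4: 4+1 = 5
  val=5: 5+1 = 6
Therefore out = [1, 2, 3, 4, 5, 6].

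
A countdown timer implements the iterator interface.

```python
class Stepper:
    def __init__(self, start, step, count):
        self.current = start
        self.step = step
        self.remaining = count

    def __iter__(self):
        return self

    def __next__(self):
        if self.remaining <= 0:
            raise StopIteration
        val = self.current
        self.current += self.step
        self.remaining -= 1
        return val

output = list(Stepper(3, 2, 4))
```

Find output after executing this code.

Step 1: Stepper starts at 3, increments by 2, for 4 steps:
  Yield 3, then current += 2
  Yield 5, then current += 2
  Yield 7, then current += 2
  Yield 9, then current += 2
Therefore output = [3, 5, 7, 9].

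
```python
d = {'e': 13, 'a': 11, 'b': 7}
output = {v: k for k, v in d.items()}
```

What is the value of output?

Step 1: Invert dict (swap keys and values):
  'e': 13 -> 13: 'e'
  'a': 11 -> 11: 'a'
  'b': 7 -> 7: 'b'
Therefore output = {13: 'e', 11: 'a', 7: 'b'}.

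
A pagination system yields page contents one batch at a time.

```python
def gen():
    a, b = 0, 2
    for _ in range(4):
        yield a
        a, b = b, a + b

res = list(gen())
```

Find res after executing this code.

Step 1: Fibonacci-like sequence starting with a=0, b=2:
  Iteration 1: yield a=0, then a,b = 2,2
  Iteration 2: yield a=2, then a,b = 2,4
  Iteration 3: yield a=2, then a,b = 4,6
  Iteration 4: yield a=4, then a,b = 6,10
Therefore res = [0, 2, 2, 4].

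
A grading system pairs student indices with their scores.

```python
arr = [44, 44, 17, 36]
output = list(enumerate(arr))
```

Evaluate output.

Step 1: enumerate pairs each element with its index:
  (0, 44)
  (1, 44)
  (2, 17)
  (3, 36)
Therefore output = [(0, 44), (1, 44), (2, 17), (3, 36)].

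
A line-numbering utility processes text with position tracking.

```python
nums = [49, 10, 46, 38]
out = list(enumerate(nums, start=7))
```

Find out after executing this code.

Step 1: enumerate with start=7:
  (7, 49)
  (8, 10)
  (9, 46)
  (10, 38)
Therefore out = [(7, 49), (8, 10), (9, 46), (10, 38)].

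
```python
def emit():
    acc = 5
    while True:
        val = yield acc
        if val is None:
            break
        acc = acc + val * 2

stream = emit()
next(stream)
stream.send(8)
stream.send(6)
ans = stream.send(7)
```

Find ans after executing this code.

Step 1: next() -> yield acc=5.
Step 2: send(8) -> val=8, acc = 5 + 8*2 = 21, yield 21.
Step 3: send(6) -> val=6, acc = 21 + 6*2 = 33, yield 33.
Step 4: send(7) -> val=7, acc = 33 + 7*2 = 47, yield 47.
Therefore ans = 47.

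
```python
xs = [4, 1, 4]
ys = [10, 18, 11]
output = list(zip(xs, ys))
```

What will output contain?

Step 1: zip pairs elements at same index:
  Index 0: (4, 10)
  Index 1: (1, 18)
  Index 2: (4, 11)
Therefore output = [(4, 10), (1, 18), (4, 11)].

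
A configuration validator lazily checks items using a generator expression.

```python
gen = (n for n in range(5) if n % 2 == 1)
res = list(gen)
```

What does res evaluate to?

Step 1: Filter range(5) keeping only odd values:
  n=0: even, excluded
  n=1: odd, included
  n=2: even, excluded
  n=3: odd, included
  n=4: even, excluded
Therefore res = [1, 3].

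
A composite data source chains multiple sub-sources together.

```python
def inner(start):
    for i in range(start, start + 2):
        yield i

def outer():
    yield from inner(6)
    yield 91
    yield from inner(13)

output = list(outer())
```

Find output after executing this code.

Step 1: outer() delegates to inner(6):
  yield 6
  yield 7
Step 2: yield 91
Step 3: Delegates to inner(13):
  yield 13
  yield 14
Therefore output = [6, 7, 91, 13, 14].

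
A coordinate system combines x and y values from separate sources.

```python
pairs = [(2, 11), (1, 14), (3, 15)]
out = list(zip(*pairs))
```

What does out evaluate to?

Step 1: zip(*pairs) transposes: unzips [(2, 11), (1, 14), (3, 15)] into separate sequences.
Step 2: First elements: (2, 1, 3), second elements: (11, 14, 15).
Therefore out = [(2, 1, 3), (11, 14, 15)].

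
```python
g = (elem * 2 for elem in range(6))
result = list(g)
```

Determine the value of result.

Step 1: For each elem in range(6), compute elem*2:
  elem=0: 0*2 = 0
  elem=1: 1*2 = 2
  elem=2: 2*2 = 4
  elem=3: 3*2 = 6
  elem=4: 4*2 = 8
  elem=5: 5*2 = 10
Therefore result = [0, 2, 4, 6, 8, 10].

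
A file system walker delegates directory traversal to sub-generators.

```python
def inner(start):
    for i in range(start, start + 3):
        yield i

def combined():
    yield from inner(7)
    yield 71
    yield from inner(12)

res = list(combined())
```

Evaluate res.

Step 1: combined() delegates to inner(7):
  yield 7
  yield 8
  yield 9
Step 2: yield 71
Step 3: Delegates to inner(12):
  yield 12
  yield 13
  yield 14
Therefore res = [7, 8, 9, 71, 12, 13, 14].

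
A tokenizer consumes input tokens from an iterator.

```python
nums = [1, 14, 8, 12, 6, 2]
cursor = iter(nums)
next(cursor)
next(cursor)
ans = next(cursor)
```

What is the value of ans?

Step 1: Create iterator over [1, 14, 8, 12, 6, 2].
Step 2: next() consumes 1.
Step 3: next() consumes 14.
Step 4: next() returns 8.
Therefore ans = 8.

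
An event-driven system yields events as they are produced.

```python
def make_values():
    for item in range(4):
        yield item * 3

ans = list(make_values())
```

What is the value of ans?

Step 1: For each item in range(4), yield item * 3:
  item=0: yield 0 * 3 = 0
  item=1: yield 1 * 3 = 3
  item=2: yield 2 * 3 = 6
  item=3: yield 3 * 3 = 9
Therefore ans = [0, 3, 6, 9].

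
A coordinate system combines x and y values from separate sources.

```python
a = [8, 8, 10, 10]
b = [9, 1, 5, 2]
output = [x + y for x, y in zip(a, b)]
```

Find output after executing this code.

Step 1: Add corresponding elements:
  8 + 9 = 17
  8 + 1 = 9
  10 + 5 = 15
  10 + 2 = 12
Therefore output = [17, 9, 15, 12].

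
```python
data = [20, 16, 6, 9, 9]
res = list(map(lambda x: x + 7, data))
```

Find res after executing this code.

Step 1: Apply lambda x: x + 7 to each element:
  20 -> 27
  16 -> 23
  6 -> 13
  9 -> 16
  9 -> 16
Therefore res = [27, 23, 13, 16, 16].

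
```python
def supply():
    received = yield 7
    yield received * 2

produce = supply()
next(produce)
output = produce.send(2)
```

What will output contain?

Step 1: next(produce) advances to first yield, producing 7.
Step 2: send(2) resumes, received = 2.
Step 3: yield received * 2 = 2 * 2 = 4.
Therefore output = 4.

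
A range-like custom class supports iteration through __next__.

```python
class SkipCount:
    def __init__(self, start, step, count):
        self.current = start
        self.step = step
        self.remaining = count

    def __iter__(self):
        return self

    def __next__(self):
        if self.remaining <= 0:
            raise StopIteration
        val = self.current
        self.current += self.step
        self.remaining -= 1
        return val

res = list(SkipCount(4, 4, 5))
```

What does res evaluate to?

Step 1: SkipCount starts at 4, increments by 4, for 5 steps:
  Yield 4, then current += 4
  Yield 8, then current += 4
  Yield 12, then current += 4
  Yield 16, then current += 4
  Yield 20, then current += 4
Therefore res = [4, 8, 12, 16, 20].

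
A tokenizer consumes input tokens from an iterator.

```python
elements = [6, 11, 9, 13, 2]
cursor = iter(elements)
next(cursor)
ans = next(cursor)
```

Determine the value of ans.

Step 1: Create iterator over [6, 11, 9, 13, 2].
Step 2: next() consumes 6.
Step 3: next() returns 11.
Therefore ans = 11.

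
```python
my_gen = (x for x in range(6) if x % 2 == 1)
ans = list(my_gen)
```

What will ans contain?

Step 1: Filter range(6) keeping only odd values:
  x=0: even, excluded
  x=1: odd, included
  x=2: even, excluded
  x=3: odd, included
  x=4: even, excluded
  x=5: odd, included
Therefore ans = [1, 3, 5].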